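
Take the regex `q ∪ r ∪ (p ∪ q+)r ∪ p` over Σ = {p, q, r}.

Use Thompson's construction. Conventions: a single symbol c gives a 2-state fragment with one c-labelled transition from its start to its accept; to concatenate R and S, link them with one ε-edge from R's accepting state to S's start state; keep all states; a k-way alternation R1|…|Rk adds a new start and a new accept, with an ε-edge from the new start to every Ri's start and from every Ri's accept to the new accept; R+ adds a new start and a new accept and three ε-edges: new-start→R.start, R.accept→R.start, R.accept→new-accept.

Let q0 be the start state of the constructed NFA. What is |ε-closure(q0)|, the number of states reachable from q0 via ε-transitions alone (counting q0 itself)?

8

Let C(F) = |ε-closure(F.start)| within fragment F, and note whether F accepts ε. Symbol fragments have C = 1 and do not accept ε. Then:
  q+ : |ε-closure| = 1 + 1 = 2 (the body doesn't accept ε, so the new accept is not reached)
  p ∪ q+ : |ε-closure| = 1 + 1 + 2 = 4 (the new accept is not ε-reachable since no branch accepts ε)
  (p ∪ q+)r : |ε-closure| equals the left operand's closure size = 4 (its accept is not ε-reachable, so the closure stops there)
  q ∪ r ∪ (p ∪ q+)r ∪ p : |ε-closure| = 1 + 1 + 1 + 4 + 1 = 8 (the new accept is not ε-reachable since no branch accepts ε)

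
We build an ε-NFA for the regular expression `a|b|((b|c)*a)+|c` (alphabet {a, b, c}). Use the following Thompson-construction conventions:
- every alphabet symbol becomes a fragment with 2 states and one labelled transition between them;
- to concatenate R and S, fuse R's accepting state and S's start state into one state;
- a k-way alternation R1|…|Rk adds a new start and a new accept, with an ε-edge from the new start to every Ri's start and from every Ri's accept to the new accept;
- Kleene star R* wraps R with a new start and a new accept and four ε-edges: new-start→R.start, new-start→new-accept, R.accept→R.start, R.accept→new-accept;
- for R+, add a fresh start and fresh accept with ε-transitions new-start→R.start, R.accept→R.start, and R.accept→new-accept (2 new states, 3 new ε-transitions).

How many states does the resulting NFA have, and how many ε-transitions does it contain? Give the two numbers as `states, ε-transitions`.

19, 19

By structural recursion:
Each of the 6 symbol leaves contributes 2 states and 0 ε-transitions.
  b|c → 6 states, 4 ε-transitions
  (b|c)* → 8 states, 8 ε-transitions
  (b|c)*a → 9 states, 8 ε-transitions
  ((b|c)*a)+ → 11 states, 11 ε-transitions
  a|b|((b|c)*a)+|c → 19 states, 19 ε-transitions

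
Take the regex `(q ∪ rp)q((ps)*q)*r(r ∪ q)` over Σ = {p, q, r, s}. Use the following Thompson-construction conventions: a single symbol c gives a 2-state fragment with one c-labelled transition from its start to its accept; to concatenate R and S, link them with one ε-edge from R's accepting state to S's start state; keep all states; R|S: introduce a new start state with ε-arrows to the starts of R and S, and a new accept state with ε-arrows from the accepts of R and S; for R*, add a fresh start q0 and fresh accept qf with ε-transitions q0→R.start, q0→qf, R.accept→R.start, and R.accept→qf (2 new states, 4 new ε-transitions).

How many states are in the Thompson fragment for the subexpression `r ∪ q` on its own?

Fragment for `r ∪ q`:
Each of the 2 symbol leaves contributes a 2-state fragment.
  r ∪ q — 6 states

6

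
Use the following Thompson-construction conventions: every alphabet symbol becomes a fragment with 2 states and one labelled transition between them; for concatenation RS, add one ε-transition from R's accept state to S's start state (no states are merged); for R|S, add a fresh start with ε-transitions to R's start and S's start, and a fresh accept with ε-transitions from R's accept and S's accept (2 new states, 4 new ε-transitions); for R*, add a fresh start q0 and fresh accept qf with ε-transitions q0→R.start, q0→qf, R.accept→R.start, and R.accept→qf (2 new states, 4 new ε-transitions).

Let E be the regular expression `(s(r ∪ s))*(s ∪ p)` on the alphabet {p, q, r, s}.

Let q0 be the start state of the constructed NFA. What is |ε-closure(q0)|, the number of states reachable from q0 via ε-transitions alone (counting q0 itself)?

Let C(F) = |ε-closure(F.start)| within fragment F, and note whether F accepts ε. Symbol fragments have C = 1 and do not accept ε. Then:
  r ∪ s : |closure| = 1 + 1 + 1 = 3 (the new accept is not ε-reachable since no branch accepts ε)
  s(r ∪ s) : same as the first factor's closure: |closure| = 1
  (s(r ∪ s))* : new start has ε-edges to the inner start and to the new accept, so |closure| = 2 + 1 = 3
  s ∪ p : |closure| = 1 + 1 + 1 = 3 (the new accept is not ε-reachable since no branch accepts ε)
  (s(r ∪ s))*(s ∪ p) : the left operand accepts ε, so the closure extends into the next operand (via the concat ε-link); |closure| = 3 + 3 = 6

6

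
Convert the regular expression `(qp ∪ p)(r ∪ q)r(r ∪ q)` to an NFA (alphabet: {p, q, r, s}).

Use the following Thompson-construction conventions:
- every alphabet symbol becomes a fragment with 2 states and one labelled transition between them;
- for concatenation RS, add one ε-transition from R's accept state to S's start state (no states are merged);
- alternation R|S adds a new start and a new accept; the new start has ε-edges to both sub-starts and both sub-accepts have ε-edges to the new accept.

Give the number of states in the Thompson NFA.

22

Recursing over subexpressions:
Each of the 8 symbol leaves contributes a 2-state fragment.
  qp → 4 states
  qp ∪ p → 8 states
  r ∪ q → 6 states
  r ∪ q → 6 states
  (qp ∪ p)(r ∪ q)r(r ∪ q) → 22 states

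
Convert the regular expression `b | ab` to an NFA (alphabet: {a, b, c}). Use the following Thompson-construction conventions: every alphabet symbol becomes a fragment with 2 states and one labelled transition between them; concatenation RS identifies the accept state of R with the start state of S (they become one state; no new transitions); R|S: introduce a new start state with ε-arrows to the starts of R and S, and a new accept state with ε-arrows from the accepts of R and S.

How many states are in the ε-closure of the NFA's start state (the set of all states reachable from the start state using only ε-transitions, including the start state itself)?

Let C(F) = |ε-closure(F.start)| within fragment F, and note whether F accepts ε. Symbol fragments have C = 1 and do not accept ε. Then:
  ab : C equals the left operand's closure size = 1 (its accept is not ε-reachable, so the closure stops there)
  b | ab : C = 1 + 1 + 1 = 3 (the new accept is not ε-reachable since no branch accepts ε)

3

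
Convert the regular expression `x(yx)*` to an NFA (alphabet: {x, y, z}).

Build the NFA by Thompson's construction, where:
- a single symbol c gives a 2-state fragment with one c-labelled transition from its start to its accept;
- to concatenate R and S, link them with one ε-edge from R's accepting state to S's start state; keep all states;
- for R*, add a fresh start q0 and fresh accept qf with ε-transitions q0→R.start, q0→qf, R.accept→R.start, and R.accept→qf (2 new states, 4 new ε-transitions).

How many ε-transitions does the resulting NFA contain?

6

Recursing over subexpressions:
Each of the 3 symbol leaves contributes 0 ε-transitions.
  yx : 1 ε-transition
  (yx)* : 5 ε-transitions
  x(yx)* : 6 ε-transitions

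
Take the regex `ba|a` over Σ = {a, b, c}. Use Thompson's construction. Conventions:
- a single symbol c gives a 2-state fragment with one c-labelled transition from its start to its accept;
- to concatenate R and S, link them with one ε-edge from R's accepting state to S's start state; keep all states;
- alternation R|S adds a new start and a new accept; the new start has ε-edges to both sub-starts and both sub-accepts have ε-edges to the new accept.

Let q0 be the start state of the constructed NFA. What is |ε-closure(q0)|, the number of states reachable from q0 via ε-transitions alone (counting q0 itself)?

Let C(F) = |ε-closure(F.start)| within fragment F, and note whether F accepts ε. Symbol fragments have C = 1 and do not accept ε. Then:
  ba — |ε-closure| equals the left operand's closure size = 1 (its accept is not ε-reachable, so the closure stops there)
  ba|a — |ε-closure| = 1 + 1 + 1 = 3 (the new accept is not ε-reachable since no branch accepts ε)

3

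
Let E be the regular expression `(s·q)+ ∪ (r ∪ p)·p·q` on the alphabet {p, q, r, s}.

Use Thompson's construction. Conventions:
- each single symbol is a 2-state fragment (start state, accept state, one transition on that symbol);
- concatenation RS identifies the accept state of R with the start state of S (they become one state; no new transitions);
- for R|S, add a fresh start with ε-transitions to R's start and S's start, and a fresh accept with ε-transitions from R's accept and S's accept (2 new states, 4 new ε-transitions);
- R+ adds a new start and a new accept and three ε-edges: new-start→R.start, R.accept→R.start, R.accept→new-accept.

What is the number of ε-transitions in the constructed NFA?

Bottom-up over the parse tree:
Each of the 6 symbol leaves contributes 0 ε-transitions.
  s·q = 0 ε-transitions
  (s·q)+ = 3 ε-transitions
  r ∪ p = 4 ε-transitions
  (r ∪ p)·p·q = 4 ε-transitions
  (s·q)+ ∪ (r ∪ p)·p·q = 11 ε-transitions

11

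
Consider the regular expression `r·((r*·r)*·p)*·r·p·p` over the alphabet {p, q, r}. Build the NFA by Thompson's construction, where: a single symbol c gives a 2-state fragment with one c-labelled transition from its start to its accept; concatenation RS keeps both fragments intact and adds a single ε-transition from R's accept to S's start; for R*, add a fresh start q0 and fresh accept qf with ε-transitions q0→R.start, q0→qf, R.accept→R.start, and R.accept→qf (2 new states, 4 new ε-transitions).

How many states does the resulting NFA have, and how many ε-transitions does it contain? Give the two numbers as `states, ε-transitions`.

Building bottom-up:
Each of the 7 symbol leaves contributes 2 states and 0 ε-transitions.
  r* → 4 states, 4 ε-transitions
  r*·r → 6 states, 5 ε-transitions
  (r*·r)* → 8 states, 9 ε-transitions
  (r*·r)*·p → 10 states, 10 ε-transitions
  ((r*·r)*·p)* → 12 states, 14 ε-transitions
  r·((r*·r)*·p)*·r·p·p → 20 states, 18 ε-transitions

20, 18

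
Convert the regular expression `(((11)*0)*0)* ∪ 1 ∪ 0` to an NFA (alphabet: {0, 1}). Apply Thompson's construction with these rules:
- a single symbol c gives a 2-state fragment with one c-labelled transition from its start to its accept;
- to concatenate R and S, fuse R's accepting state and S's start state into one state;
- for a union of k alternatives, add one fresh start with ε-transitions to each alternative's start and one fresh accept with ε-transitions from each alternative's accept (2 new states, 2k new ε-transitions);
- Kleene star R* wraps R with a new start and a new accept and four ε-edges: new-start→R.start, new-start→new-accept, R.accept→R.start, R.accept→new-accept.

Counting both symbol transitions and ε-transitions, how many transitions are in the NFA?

24

Per subexpression:
Each of the 6 symbol leaves contributes 1 transition (1 symbol, 0 ε).
  11 — 2 transitions (2 symbol, 0 ε)
  (11)* — 6 transitions (2 symbol, 4 ε)
  (11)*0 — 7 transitions (3 symbol, 4 ε)
  ((11)*0)* — 11 transitions (3 symbol, 8 ε)
  ((11)*0)*0 — 12 transitions (4 symbol, 8 ε)
  (((11)*0)*0)* — 16 transitions (4 symbol, 12 ε)
  (((11)*0)*0)* ∪ 1 ∪ 0 — 24 transitions (6 symbol, 18 ε)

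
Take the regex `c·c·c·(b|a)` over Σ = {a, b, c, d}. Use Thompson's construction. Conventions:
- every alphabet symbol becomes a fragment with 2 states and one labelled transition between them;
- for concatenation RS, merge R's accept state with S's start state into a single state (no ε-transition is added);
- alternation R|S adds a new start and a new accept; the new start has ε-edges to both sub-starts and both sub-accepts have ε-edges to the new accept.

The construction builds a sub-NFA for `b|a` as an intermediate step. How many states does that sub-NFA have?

Fragment for `b|a`:
Each of the 2 symbol leaves contributes a 2-state fragment.
  b|a : 6 states

6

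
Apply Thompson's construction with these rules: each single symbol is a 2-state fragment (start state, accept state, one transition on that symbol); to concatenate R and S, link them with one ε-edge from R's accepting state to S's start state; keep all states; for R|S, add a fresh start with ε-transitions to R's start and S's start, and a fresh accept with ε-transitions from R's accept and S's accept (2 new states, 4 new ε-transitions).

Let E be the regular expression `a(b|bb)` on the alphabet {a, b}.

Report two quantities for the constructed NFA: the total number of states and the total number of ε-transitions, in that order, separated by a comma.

10, 6

Bottom-up over the parse tree:
Each of the 4 symbol leaves contributes 2 states and 0 ε-transitions.
  bb : 4 states, 1 ε-transition
  b|bb : 8 states, 5 ε-transitions
  a(b|bb) : 10 states, 6 ε-transitions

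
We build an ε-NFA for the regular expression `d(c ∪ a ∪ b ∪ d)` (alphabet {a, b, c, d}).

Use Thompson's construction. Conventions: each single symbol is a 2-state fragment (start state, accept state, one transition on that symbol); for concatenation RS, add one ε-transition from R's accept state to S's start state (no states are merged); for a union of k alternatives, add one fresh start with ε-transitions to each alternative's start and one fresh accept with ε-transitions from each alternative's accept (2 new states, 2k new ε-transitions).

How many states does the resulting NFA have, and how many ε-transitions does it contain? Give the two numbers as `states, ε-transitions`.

12, 9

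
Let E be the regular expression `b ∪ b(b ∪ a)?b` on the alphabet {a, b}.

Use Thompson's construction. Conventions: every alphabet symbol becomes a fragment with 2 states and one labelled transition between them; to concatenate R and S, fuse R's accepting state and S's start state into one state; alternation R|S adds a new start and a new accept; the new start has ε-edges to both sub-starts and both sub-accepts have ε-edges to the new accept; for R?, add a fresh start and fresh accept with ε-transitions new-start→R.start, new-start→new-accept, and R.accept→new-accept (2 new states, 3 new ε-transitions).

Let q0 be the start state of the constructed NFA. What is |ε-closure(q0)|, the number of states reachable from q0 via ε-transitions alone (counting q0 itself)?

Compute the ε-closure size of each fragment's start state recursively; a symbol fragment's start has no outgoing ε-edge, so its closure is just itself (size 1).
  b ∪ a → new start ε-reaches every alternative's start; none of them accept ε, so the new accept is not reached: |closure| = 1 + 1 + 1 = 3
  (b ∪ a)? → new start has ε-edges to the inner start and to the new accept, so |closure| = 2 + 3 = 5
  b(b ∪ a)?b → same as the first factor's closure: |closure| = 1
  b ∪ b(b ∪ a)?b → |closure| = 1 + 1 + 1 = 3 (the new accept is not ε-reachable since no branch accepts ε)

3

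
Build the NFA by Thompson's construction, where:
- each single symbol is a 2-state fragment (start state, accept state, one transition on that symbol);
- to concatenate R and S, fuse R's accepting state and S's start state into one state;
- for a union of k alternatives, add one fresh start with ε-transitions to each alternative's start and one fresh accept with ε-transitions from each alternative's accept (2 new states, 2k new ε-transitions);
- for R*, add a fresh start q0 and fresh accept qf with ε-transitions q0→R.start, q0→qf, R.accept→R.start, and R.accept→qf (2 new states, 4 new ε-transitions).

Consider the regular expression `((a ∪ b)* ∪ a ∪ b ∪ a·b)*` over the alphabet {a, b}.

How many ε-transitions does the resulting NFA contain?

By structural recursion:
Each of the 6 symbol leaves contributes 0 ε-transitions.
  a ∪ b : 4 ε-transitions
  (a ∪ b)* : 8 ε-transitions
  a·b : 0 ε-transitions
  (a ∪ b)* ∪ a ∪ b ∪ a·b : 16 ε-transitions
  ((a ∪ b)* ∪ a ∪ b ∪ a·b)* : 20 ε-transitions

20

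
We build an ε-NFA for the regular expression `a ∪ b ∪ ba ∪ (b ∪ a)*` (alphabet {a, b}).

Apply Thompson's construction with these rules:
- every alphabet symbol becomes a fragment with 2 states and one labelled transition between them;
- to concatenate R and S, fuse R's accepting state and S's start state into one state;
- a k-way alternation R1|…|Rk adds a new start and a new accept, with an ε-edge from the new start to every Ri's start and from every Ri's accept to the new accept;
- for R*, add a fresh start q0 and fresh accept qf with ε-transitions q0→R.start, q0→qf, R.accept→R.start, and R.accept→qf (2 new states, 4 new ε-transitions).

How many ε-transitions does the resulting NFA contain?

16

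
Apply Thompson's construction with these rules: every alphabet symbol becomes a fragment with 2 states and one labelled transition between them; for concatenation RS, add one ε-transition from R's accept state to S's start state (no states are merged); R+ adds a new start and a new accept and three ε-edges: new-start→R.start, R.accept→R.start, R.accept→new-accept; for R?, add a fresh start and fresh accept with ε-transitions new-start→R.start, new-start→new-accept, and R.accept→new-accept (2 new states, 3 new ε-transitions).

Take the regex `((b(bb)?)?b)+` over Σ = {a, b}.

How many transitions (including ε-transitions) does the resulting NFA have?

By structural recursion:
Each of the 4 symbol leaves contributes 1 transition (1 symbol, 0 ε).
  bb = 3 transitions (2 symbol, 1 ε)
  (bb)? = 6 transitions (2 symbol, 4 ε)
  b(bb)? = 8 transitions (3 symbol, 5 ε)
  (b(bb)?)? = 11 transitions (3 symbol, 8 ε)
  (b(bb)?)?b = 13 transitions (4 symbol, 9 ε)
  ((b(bb)?)?b)+ = 16 transitions (4 symbol, 12 ε)

16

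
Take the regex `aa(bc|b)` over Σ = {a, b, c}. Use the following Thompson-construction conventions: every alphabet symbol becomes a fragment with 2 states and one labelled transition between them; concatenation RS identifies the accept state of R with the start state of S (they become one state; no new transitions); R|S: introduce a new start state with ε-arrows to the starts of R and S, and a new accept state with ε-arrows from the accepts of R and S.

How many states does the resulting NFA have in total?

9

Bottom-up over the parse tree:
Each of the 5 symbol leaves contributes a 2-state fragment.
  bc → 3 states
  bc|b → 7 states
  aa(bc|b) → 9 states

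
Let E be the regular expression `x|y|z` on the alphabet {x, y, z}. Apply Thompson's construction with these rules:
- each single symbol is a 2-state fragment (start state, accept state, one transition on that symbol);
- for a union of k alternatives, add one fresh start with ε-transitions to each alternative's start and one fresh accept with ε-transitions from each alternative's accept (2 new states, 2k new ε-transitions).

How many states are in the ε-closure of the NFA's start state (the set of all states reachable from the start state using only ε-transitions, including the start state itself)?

4

Compute the ε-closure size of each fragment's start state recursively; a symbol fragment's start has no outgoing ε-edge, so its closure is just itself (size 1).
  x|y|z : new start ε-reaches every alternative's start; none of them accept ε, so the new accept is not reached: C = 1 + 1 + 1 + 1 = 4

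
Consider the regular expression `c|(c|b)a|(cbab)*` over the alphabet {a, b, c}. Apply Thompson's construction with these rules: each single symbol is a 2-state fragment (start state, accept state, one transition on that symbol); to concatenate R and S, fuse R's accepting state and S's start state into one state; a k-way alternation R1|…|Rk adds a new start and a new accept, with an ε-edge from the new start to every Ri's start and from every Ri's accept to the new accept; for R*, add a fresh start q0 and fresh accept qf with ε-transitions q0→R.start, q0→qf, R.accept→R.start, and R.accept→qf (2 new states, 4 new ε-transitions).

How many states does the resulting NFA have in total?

18

Per subexpression:
Each of the 8 symbol leaves contributes a 2-state fragment.
  c|b — 6 states
  (c|b)a — 7 states
  cbab — 5 states
  (cbab)* — 7 states
  c|(c|b)a|(cbab)* — 18 states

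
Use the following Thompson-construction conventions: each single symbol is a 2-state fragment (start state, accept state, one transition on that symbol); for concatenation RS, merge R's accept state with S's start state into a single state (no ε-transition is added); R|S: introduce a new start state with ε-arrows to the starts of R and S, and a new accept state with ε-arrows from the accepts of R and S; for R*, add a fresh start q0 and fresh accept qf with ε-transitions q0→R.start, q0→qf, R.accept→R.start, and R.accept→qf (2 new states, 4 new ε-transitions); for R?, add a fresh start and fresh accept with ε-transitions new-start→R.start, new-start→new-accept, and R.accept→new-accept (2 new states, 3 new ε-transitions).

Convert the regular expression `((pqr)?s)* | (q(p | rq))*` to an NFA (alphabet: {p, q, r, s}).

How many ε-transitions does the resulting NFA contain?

Per subexpression:
Each of the 8 symbol leaves contributes 0 ε-transitions.
  pqr → 0 ε-transitions
  (pqr)? → 3 ε-transitions
  (pqr)?s → 3 ε-transitions
  ((pqr)?s)* → 7 ε-transitions
  rq → 0 ε-transitions
  p | rq → 4 ε-transitions
  q(p | rq) → 4 ε-transitions
  (q(p | rq))* → 8 ε-transitions
  ((pqr)?s)* | (q(p | rq))* → 19 ε-transitions

19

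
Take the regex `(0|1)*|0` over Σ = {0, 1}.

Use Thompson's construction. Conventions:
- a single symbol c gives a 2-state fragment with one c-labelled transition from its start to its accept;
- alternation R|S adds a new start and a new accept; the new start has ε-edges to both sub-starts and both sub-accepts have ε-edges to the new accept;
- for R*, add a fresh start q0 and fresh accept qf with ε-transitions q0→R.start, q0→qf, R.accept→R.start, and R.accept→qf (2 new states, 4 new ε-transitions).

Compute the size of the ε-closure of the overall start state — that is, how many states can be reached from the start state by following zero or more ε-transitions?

Compute the ε-closure size of each fragment's start state recursively; a symbol fragment's start has no outgoing ε-edge, so its closure is just itself (size 1).
  0|1 — new start ε-reaches every alternative's start; none of them accept ε, so the new accept is not reached: |ε-closure| = 1 + 1 + 1 = 3
  (0|1)* — |ε-closure| = 1 (new start) + 3 (body) + 1 (new accept) = 5
  (0|1)*|0 — |ε-closure| = 1 (new start) + (5 + 1) + 1 (new accept, since some branch ε-reaches its own accept) = 8

8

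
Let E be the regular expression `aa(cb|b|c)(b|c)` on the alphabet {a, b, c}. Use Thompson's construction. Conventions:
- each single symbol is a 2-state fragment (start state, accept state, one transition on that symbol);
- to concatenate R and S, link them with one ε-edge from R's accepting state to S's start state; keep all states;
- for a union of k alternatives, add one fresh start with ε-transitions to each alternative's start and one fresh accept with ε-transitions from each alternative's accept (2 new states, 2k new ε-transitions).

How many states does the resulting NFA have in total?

Building bottom-up:
Each of the 8 symbol leaves contributes a 2-state fragment.
  cb : 4 states
  cb|b|c : 10 states
  b|c : 6 states
  aa(cb|b|c)(b|c) : 20 states

20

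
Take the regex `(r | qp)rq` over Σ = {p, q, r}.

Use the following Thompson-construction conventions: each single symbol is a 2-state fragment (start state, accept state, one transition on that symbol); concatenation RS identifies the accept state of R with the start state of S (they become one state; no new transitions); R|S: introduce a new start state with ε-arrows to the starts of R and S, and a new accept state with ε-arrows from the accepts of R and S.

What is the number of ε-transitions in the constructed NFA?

Recursing over subexpressions:
Each of the 5 symbol leaves contributes 0 ε-transitions.
  qp : 0 ε-transitions
  r | qp : 4 ε-transitions
  (r | qp)rq : 4 ε-transitions

4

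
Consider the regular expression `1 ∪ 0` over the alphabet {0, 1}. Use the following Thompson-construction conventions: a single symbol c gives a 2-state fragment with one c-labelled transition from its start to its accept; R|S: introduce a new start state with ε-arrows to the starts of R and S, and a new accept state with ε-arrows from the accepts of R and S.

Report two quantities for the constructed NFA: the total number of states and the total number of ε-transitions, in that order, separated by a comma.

By structural recursion:
Each of the 2 symbol leaves contributes 2 states and 0 ε-transitions.
  1 ∪ 0 — 6 states, 4 ε-transitions

6, 4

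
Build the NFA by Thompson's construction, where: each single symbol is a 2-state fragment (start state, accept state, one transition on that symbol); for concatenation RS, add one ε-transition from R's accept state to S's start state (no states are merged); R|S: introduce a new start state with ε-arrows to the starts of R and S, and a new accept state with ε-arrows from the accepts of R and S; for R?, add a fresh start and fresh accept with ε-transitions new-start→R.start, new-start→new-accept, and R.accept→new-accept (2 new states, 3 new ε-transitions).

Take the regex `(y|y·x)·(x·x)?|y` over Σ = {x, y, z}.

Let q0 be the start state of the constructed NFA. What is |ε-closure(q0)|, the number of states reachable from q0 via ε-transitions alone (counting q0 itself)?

5

Work bottom-up. For each fragment F, track |ε-closure(F.start)| and whether F's accept lies in that closure (i.e. whether F accepts ε). A single-symbol fragment has closure size 1 and does not accept ε.
  y·x → same as the first factor's closure: C = 1
  y|y·x → new start ε-reaches every alternative's start; none of them accept ε, so the new accept is not reached: C = 1 + 1 + 1 = 3
  x·x → C equals the left operand's closure size = 1 (its accept is not ε-reachable, so the closure stops there)
  (x·x)? → new start has ε-edges to the inner start and to the new accept, so C = 2 + 1 = 3
  (y|y·x)·(x·x)? → C equals the left operand's closure size = 3 (its accept is not ε-reachable, so the closure stops there)
  (y|y·x)·(x·x)?|y → C = 1 + 3 + 1 = 5 (the new accept is not ε-reachable since no branch accepts ε)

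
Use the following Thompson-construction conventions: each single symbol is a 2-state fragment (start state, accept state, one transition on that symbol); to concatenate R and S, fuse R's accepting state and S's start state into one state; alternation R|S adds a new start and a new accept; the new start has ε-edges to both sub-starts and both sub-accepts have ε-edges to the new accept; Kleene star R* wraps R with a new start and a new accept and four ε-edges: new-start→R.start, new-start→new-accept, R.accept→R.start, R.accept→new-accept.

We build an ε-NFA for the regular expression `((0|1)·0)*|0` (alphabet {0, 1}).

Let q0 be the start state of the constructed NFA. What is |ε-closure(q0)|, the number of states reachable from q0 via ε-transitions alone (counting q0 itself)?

8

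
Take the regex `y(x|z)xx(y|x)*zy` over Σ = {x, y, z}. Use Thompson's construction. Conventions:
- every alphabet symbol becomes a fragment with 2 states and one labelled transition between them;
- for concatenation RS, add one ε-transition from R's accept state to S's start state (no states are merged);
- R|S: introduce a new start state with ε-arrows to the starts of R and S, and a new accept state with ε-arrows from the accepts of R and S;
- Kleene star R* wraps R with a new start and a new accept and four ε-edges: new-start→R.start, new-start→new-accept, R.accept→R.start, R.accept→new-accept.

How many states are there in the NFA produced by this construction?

24

Building bottom-up:
Each of the 9 symbol leaves contributes a 2-state fragment.
  x|z = 6 states
  y|x = 6 states
  (y|x)* = 8 states
  y(x|z)xx(y|x)*zy = 24 states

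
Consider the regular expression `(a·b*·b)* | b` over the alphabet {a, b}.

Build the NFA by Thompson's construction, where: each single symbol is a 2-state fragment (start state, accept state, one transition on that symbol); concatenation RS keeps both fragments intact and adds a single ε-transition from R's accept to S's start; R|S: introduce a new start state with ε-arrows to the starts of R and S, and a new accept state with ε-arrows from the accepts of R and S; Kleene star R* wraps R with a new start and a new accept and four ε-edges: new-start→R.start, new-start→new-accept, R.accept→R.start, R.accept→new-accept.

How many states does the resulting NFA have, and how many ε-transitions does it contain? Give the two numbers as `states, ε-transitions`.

By structural recursion:
Each of the 4 symbol leaves contributes 2 states and 0 ε-transitions.
  b* → 4 states, 4 ε-transitions
  a·b*·b → 8 states, 6 ε-transitions
  (a·b*·b)* → 10 states, 10 ε-transitions
  (a·b*·b)* | b → 14 states, 14 ε-transitions

14, 14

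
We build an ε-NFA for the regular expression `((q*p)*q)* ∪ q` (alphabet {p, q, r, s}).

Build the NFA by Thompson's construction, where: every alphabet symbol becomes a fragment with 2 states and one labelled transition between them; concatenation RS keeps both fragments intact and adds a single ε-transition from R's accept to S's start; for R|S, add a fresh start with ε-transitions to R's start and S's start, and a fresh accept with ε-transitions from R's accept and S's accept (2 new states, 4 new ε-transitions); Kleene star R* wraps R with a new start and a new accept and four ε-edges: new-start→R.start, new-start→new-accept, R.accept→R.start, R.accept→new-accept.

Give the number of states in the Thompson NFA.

Recursing over subexpressions:
Each of the 4 symbol leaves contributes a 2-state fragment.
  q* — 4 states
  q*p — 6 states
  (q*p)* — 8 states
  (q*p)*q — 10 states
  ((q*p)*q)* — 12 states
  ((q*p)*q)* ∪ q — 16 states

16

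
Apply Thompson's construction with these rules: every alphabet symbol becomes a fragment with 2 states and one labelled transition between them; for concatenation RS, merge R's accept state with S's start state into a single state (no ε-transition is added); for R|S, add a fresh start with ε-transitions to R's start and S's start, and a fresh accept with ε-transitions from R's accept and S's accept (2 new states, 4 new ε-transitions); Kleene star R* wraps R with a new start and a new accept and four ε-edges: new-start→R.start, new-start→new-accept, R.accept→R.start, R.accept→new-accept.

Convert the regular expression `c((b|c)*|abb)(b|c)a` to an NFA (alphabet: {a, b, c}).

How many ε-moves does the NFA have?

16

Bottom-up over the parse tree:
Each of the 9 symbol leaves contributes 0 ε-transitions.
  b|c — 4 ε-transitions
  (b|c)* — 8 ε-transitions
  abb — 0 ε-transitions
  (b|c)*|abb — 12 ε-transitions
  b|c — 4 ε-transitions
  c((b|c)*|abb)(b|c)a — 16 ε-transitions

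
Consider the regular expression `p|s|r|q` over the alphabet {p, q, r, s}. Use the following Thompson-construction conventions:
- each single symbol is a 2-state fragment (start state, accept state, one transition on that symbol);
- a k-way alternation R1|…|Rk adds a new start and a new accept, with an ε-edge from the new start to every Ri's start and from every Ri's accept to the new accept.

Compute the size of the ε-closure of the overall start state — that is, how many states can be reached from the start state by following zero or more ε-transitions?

5

Compute the ε-closure size of each fragment's start state recursively; a symbol fragment's start has no outgoing ε-edge, so its closure is just itself (size 1).
  p|s|r|q → new start ε-reaches every alternative's start; none of them accept ε, so the new accept is not reached: |ε-closure| = 1 + 1 + 1 + 1 + 1 = 5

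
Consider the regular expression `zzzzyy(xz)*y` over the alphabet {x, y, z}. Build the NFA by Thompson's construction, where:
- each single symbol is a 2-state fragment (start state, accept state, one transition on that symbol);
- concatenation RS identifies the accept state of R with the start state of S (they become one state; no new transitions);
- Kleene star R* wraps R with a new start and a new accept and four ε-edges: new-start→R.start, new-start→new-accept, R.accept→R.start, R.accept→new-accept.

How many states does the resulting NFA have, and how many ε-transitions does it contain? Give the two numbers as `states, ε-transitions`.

By structural recursion:
Each of the 9 symbol leaves contributes 2 states and 0 ε-transitions.
  xz = 3 states, 0 ε-transitions
  (xz)* = 5 states, 4 ε-transitions
  zzzzyy(xz)*y = 12 states, 4 ε-transitions

12, 4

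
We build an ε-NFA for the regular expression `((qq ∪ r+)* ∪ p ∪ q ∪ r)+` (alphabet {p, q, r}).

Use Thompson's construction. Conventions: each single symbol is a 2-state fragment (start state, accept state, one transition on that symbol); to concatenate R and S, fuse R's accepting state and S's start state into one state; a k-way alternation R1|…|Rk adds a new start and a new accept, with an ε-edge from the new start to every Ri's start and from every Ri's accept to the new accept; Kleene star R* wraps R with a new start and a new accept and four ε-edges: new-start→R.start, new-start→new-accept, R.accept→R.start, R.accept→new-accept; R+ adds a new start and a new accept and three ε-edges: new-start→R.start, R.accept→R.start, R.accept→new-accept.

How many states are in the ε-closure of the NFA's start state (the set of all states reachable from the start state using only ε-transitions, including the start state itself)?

Compute the ε-closure size of each fragment's start state recursively; a symbol fragment's start has no outgoing ε-edge, so its closure is just itself (size 1).
  qq — C equals the left operand's closure size = 1 (its accept is not ε-reachable, so the closure stops there)
  r+ — C = 1 + 1 = 2 (the body doesn't accept ε, so the new accept is not reached)
  qq ∪ r+ — new start ε-reaches every alternative's start; none of them accept ε, so the new accept is not reached: C = 1 + 1 + 2 = 4
  (qq ∪ r+)* — C = 1 (new start) + 4 (body) + 1 (new accept) = 6
  (qq ∪ r+)* ∪ p ∪ q ∪ r — C = 1 (new start) + (6 + 1 + 1 + 1) + 1 (new accept, since some branch ε-reaches its own accept) = 11
  ((qq ∪ r+)* ∪ p ∪ q ∪ r)+ — C = 1 + 11 + 1 (new accept, reached because the body accepts ε) = 13

13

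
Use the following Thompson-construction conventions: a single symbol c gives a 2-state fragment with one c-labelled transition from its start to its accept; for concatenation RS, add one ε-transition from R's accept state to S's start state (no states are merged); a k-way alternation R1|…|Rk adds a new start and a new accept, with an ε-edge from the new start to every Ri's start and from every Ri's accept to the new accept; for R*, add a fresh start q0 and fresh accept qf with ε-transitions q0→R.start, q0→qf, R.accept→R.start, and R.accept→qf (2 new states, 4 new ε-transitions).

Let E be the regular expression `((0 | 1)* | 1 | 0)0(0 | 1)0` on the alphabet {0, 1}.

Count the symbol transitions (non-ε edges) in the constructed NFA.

8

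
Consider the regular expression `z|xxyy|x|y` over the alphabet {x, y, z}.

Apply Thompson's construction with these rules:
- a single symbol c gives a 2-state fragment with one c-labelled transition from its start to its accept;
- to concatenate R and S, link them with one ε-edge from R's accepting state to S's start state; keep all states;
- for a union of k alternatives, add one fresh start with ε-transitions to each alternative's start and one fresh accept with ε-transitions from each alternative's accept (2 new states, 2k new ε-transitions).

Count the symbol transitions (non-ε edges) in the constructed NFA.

7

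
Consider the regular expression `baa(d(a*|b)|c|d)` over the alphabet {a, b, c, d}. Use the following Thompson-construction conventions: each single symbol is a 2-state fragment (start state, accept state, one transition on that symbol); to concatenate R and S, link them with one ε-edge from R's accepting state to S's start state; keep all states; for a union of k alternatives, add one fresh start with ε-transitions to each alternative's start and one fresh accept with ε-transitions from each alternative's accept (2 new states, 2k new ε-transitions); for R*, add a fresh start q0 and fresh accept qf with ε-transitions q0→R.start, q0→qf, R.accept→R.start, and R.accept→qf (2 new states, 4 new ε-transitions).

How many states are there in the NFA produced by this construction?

22

Building bottom-up:
Each of the 8 symbol leaves contributes a 2-state fragment.
  a* → 4 states
  a*|b → 8 states
  d(a*|b) → 10 states
  d(a*|b)|c|d → 16 states
  baa(d(a*|b)|c|d) → 22 states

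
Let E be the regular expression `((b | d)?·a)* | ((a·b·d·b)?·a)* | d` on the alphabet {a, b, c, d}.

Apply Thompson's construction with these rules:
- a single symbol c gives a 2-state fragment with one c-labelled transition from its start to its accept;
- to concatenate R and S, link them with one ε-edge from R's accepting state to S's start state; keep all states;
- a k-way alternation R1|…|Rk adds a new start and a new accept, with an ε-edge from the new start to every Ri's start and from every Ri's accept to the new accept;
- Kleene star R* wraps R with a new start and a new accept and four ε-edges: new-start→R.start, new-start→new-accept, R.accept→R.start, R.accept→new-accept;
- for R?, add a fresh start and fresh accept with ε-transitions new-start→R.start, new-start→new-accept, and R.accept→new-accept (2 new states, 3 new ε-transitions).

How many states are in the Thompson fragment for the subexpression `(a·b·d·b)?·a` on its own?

Fragment for `(a·b·d·b)?·a`:
Each of the 5 symbol leaves contributes a 2-state fragment.
  a·b·d·b → 8 states
  (a·b·d·b)? → 10 states
  (a·b·d·b)?·a → 12 states

12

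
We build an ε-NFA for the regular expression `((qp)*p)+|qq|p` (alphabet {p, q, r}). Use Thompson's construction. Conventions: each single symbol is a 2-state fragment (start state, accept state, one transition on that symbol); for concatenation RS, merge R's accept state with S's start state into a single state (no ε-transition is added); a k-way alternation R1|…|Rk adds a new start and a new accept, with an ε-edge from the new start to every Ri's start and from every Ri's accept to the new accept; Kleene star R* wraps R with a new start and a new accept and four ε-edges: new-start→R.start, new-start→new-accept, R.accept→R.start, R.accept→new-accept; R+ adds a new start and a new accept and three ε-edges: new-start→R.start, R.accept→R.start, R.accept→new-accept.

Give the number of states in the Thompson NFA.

By structural recursion:
Each of the 6 symbol leaves contributes a 2-state fragment.
  qp = 3 states
  (qp)* = 5 states
  (qp)*p = 6 states
  ((qp)*p)+ = 8 states
  qq = 3 states
  ((qp)*p)+|qq|p = 15 states

15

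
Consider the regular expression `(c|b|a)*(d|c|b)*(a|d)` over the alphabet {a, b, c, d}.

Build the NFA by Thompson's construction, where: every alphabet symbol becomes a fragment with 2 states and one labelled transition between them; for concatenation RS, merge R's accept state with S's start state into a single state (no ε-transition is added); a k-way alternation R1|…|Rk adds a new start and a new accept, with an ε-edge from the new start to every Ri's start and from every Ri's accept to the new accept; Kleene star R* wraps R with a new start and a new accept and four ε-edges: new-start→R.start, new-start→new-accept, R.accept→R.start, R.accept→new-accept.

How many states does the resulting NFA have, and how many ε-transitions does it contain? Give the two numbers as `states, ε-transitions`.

24, 24

Recursing over subexpressions:
Each of the 8 symbol leaves contributes 2 states and 0 ε-transitions.
  c|b|a → 8 states, 6 ε-transitions
  (c|b|a)* → 10 states, 10 ε-transitions
  d|c|b → 8 states, 6 ε-transitions
  (d|c|b)* → 10 states, 10 ε-transitions
  a|d → 6 states, 4 ε-transitions
  (c|b|a)*(d|c|b)*(a|d) → 24 states, 24 ε-transitions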